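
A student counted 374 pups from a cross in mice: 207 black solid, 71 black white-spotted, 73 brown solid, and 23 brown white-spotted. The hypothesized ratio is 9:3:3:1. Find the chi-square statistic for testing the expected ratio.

0.189

Under the 9:3:3:1 hypothesis (Σ ratio = 16, N = 374):
  black solid: 374 × 9/16 = 210.375
  black white-spotted: 374 × 3/16 = 70.125
  brown solid: 374 × 3/16 = 70.125
  brown white-spotted: 374 × 1/16 = 23.375
χ² = Σ (O − E)² / E
  black solid: (207 − 210.375)² / 210.375 = 0.0541
  black white-spotted: (71 − 70.125)² / 70.125 = 0.0109
  brown solid: (73 − 70.125)² / 70.125 = 0.1179
  brown white-spotted: (23 − 23.375)² / 23.375 = 0.0060
χ² = 0.0541 + 0.0109 + 0.1179 + 0.0060 = 0.1889 ≈ 0.189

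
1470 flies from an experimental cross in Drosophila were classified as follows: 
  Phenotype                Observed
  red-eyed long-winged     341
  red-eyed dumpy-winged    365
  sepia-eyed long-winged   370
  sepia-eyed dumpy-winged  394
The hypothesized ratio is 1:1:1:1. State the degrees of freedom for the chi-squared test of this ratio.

3

A goodness-of-fit test with 4 phenotype classes has df = 4 − 1 = 3.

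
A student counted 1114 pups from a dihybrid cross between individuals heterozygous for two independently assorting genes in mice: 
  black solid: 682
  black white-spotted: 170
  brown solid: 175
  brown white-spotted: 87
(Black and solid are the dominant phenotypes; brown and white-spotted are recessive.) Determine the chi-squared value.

21.959

A dihybrid F₂ with independent assortment and complete dominance at both loci gives a 9:3:3:1 phenotypic ratio.
Under the 9:3:3:1 hypothesis (Σ ratio = 16, N = 1114):
  black solid: 1114 × 9/16 = 626.625
  black white-spotted: 1114 × 3/16 = 208.875
  brown solid: 1114 × 3/16 = 208.875
  brown white-spotted: 1114 × 1/16 = 69.625
χ² = Σ (O − E)² / E
  black solid: (682 − 626.625)² / 626.625 = 4.8935
  black white-spotted: (170 − 208.875)² / 208.875 = 7.2353
  brown solid: (175 − 208.875)² / 208.875 = 5.4938
  brown white-spotted: (87 − 69.625)² / 69.625 = 4.3360
χ² = 4.8935 + 7.2353 + 5.4938 + 4.3360 = 21.9586 ≈ 21.959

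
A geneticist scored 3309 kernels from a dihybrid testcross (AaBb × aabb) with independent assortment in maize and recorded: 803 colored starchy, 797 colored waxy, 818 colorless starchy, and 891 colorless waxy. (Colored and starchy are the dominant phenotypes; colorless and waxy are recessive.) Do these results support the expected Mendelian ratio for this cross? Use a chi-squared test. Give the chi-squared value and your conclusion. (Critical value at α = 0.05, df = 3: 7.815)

6.833; consistent

A dihybrid testcross with independent assortment gives a 1:1:1:1 ratio.
Expected counts for N = 3309 under a 1:1:1:1 ratio (total parts = 4):
  colored starchy: 3309 × 1/4 = 827.25
  colored waxy: 3309 × 1/4 = 827.25
  colorless starchy: 3309 × 1/4 = 827.25
  colorless waxy: 3309 × 1/4 = 827.25
χ² = Σ (O − E)² / E
  colored starchy: (803 − 827.25)² / 827.25 = 0.7109
  colored waxy: (797 − 827.25)² / 827.25 = 1.1061
  colorless starchy: (818 − 827.25)² / 827.25 = 0.1034
  colorless waxy: (891 − 827.25)² / 827.25 = 4.9127
χ² = 0.7109 + 1.1061 + 0.1034 + 4.9127 = 6.8331 ≈ 6.833
Degrees of freedom = 4 − 1 = 3; critical value at α = 0.05 is 7.815.
Since 6.833 < 7.815, we fail to reject the null hypothesis — the data are consistent with the 1:1:1:1 ratio.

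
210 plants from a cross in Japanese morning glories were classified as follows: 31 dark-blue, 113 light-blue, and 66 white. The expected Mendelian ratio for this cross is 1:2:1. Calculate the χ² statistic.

12.886

Under the 1:2:1 hypothesis (Σ ratio = 4, N = 210):
  dark-blue: 210 × 1/4 = 52.5
  light-blue: 210 × 2/4 = 105
  white: 210 × 1/4 = 52.5
χ² = Σ (O − E)² / E
  dark-blue: (31 − 52.5)² / 52.5 = 8.8048
  light-blue: (113 − 105)² / 105 = 0.6095
  white: (66 − 52.5)² / 52.5 = 3.4714
χ² = 8.8048 + 0.6095 + 3.4714 = 12.8857 ≈ 12.886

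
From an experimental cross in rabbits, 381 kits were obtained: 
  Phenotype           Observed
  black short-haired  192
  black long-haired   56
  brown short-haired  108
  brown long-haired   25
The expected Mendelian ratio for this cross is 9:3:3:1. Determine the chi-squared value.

Under the 9:3:3:1 hypothesis (Σ ratio = 16, N = 381):
  black short-haired: 381 × 9/16 = 214.3125
  black long-haired: 381 × 3/16 = 71.4375
  brown short-haired: 381 × 3/16 = 71.4375
  brown long-haired: 381 × 1/16 = 23.8125
χ² = Σ (O − E)² / E
  black short-haired: (192 − 214.3125)² / 214.3125 = 2.3230
  black long-haired: (56 − 71.4375)² / 71.4375 = 3.3360
  brown short-haired: (108 − 71.4375)² / 71.4375 = 18.7131
  brown long-haired: (25 − 23.8125)² / 23.8125 = 0.0592
χ² = 2.3230 + 3.3360 + 18.7131 + 0.0592 = 24.4313 ≈ 24.431

24.431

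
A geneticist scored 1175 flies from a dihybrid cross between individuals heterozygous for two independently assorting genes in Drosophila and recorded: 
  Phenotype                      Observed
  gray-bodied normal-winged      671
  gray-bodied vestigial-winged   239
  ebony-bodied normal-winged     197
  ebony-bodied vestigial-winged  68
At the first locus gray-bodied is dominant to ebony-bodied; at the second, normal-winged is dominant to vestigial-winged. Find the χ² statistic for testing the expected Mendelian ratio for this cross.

4.608

A dihybrid F₂ with independent assortment and complete dominance at both loci gives a 9:3:3:1 phenotypic ratio.
Expected counts for N = 1175 under a 9:3:3:1 ratio (total parts = 16):
  gray-bodied normal-winged: 1175 × 9/16 = 660.9375
  gray-bodied vestigial-winged: 1175 × 3/16 = 220.3125
  ebony-bodied normal-winged: 1175 × 3/16 = 220.3125
  ebony-bodied vestigial-winged: 1175 × 1/16 = 73.4375
χ² = Σ (O − E)² / E
  gray-bodied normal-winged: (671 − 660.9375)² / 660.9375 = 0.1532
  gray-bodied vestigial-winged: (239 − 220.3125)² / 220.3125 = 1.5851
  ebony-bodied normal-winged: (197 − 220.3125)² / 220.3125 = 2.4668
  ebony-bodied vestigial-winged: (68 − 73.4375)² / 73.4375 = 0.4026
χ² = 0.1532 + 1.5851 + 2.4668 + 0.4026 = 4.6077 ≈ 4.608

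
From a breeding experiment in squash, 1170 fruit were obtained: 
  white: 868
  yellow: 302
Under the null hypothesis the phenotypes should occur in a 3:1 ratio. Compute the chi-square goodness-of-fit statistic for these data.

0.411

Total ratio parts = 4. Expected numbers out of 1170:
  white: 1170 × 3/4 = 877.5
  yellow: 1170 × 1/4 = 292.5
χ² = Σ (O − E)² / E
  white: (868 − 877.5)² / 877.5 = 0.1028
  yellow: (302 − 292.5)² / 292.5 = 0.3085
χ² = 0.1028 + 0.3085 = 0.4113 ≈ 0.411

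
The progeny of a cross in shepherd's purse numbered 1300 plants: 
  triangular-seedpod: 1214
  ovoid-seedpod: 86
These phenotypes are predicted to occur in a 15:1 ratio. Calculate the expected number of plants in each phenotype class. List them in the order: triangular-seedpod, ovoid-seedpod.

Under the 15:1 hypothesis (Σ ratio = 16, N = 1300):
  triangular-seedpod: 1300 × 15/16 = 1218.75
  ovoid-seedpod: 1300 × 1/16 = 81.25

1218.75, 81.25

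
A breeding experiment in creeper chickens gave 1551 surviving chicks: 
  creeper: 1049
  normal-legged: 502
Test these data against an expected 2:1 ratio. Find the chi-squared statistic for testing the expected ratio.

Expected counts for N = 1551 under a 2:1 ratio (total parts = 3):
  creeper: 1551 × 2/3 = 1034
  normal-legged: 1551 × 1/3 = 517
χ² = Σ (O − E)² / E
  creeper: (1049 − 1034)² / 1034 = 0.2176
  normal-legged: (502 − 517)² / 517 = 0.4352
χ² = 0.2176 + 0.4352 = 0.6528 ≈ 0.653

0.653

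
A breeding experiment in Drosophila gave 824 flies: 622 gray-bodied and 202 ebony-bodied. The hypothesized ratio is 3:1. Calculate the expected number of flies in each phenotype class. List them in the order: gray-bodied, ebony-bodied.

618, 206

The 3:1 ratio has 4 parts, so with N = 824 the expected counts are:
  gray-bodied: 824 × 3/4 = 618
  ebony-bodied: 824 × 1/4 = 206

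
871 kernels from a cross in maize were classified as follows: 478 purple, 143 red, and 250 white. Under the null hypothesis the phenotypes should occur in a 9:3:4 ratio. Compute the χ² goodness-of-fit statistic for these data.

7.594

The 9:3:4 ratio has 16 parts, so with N = 871 the expected counts are:
  purple: 871 × 9/16 = 489.9375
  red: 871 × 3/16 = 163.3125
  white: 871 × 4/16 = 217.75
χ² = Σ (O − E)² / E
  purple: (478 − 489.9375)² / 489.9375 = 0.2909
  red: (143 − 163.3125)² / 163.3125 = 2.5264
  white: (250 − 217.75)² / 217.75 = 4.7764
χ² = 0.2909 + 2.5264 + 4.7764 = 7.5937 ≈ 7.594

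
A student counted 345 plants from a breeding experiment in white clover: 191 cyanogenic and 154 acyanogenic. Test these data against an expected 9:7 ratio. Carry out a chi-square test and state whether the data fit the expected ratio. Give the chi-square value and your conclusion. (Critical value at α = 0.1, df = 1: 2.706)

0.110; consistent

The 9:7 ratio has 16 parts, so with N = 345 the expected counts are:
  cyanogenic: 345 × 9/16 = 194.0625
  acyanogenic: 345 × 7/16 = 150.9375
χ² = Σ (O − E)² / E
  cyanogenic: (191 − 194.0625)² / 194.0625 = 0.0483
  acyanogenic: (154 − 150.9375)² / 150.9375 = 0.0621
χ² = 0.0483 + 0.0621 = 0.1104 ≈ 0.110
Degrees of freedom = 2 − 1 = 1; critical value at α = 0.1 is 2.706.
Since 0.110 < 2.706, we fail to reject the null hypothesis — the data are consistent with the 9:7 ratio.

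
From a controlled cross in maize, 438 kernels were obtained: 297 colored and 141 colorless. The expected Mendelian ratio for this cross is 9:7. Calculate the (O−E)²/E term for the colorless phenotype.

Under the 9:7 hypothesis (Σ ratio = 16, N = 438):
  colored: 438 × 9/16 = 246.375
  colorless: 438 × 7/16 = 191.625
Contribution of colorless: (141 − 191.625)² / 191.625 = 13.3745

13.375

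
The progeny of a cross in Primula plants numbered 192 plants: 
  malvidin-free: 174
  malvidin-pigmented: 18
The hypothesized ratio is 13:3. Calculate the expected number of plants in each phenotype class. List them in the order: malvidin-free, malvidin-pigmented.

156, 36

Expected counts for N = 192 under a 13:3 ratio (total parts = 16):
  malvidin-free: 192 × 13/16 = 156
  malvidin-pigmented: 192 × 3/16 = 36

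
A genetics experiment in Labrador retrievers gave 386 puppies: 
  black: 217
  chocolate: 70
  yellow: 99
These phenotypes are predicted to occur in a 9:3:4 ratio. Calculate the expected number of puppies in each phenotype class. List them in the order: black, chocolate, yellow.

217.125, 72.375, 96.5

Total ratio parts = 16. Expected numbers out of 386:
  black: 386 × 9/16 = 217.125
  chocolate: 386 × 3/16 = 72.375
  yellow: 386 × 4/16 = 96.5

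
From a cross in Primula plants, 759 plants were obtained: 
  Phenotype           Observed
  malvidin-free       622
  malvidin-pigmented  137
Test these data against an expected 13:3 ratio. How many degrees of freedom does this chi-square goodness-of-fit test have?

1

A goodness-of-fit test with 2 phenotype classes has df = 2 − 1 = 1.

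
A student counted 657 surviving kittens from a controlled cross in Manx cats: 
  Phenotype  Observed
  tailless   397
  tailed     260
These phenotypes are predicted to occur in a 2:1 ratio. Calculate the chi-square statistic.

Under the 2:1 hypothesis (Σ ratio = 3, N = 657):
  tailless: 657 × 2/3 = 438
  tailed: 657 × 1/3 = 219
χ² = Σ (O − E)² / E
  tailless: (397 − 438)² / 438 = 3.8379
  tailed: (260 − 219)² / 219 = 7.6758
χ² = 3.8379 + 7.6758 = 11.5137 ≈ 11.514

11.514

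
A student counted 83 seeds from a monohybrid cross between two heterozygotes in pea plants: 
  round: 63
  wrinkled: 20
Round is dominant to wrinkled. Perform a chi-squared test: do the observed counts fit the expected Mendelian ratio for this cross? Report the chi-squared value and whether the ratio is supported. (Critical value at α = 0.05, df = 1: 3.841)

0.036; consistent

For a monohybrid cross between heterozygotes with complete dominance, the expected phenotypic ratio is 3:1.
Expected counts for N = 83 under a 3:1 ratio (total parts = 4):
  round: 83 × 3/4 = 62.25
  wrinkled: 83 × 1/4 = 20.75
χ² = Σ (O − E)² / E
  round: (63 − 62.25)² / 62.25 = 0.0090
  wrinkled: (20 − 20.75)² / 20.75 = 0.0271
χ² = 0.0090 + 0.0271 = 0.0361 ≈ 0.036
Degrees of freedom = 2 − 1 = 1; critical value at α = 0.05 is 3.841.
Since 0.036 < 3.841, we fail to reject the null hypothesis — the data are consistent with the 3:1 ratio.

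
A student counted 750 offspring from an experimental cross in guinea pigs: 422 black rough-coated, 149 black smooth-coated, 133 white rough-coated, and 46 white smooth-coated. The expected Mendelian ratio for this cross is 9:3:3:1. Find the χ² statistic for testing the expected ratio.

0.929

The 9:3:3:1 ratio has 16 parts, so with N = 750 the expected counts are:
  black rough-coated: 750 × 9/16 = 421.875
  black smooth-coated: 750 × 3/16 = 140.625
  white rough-coated: 750 × 3/16 = 140.625
  white smooth-coated: 750 × 1/16 = 46.875
χ² = Σ (O − E)² / E
  black rough-coated: (422 − 421.875)² / 421.875 = 0.0000
  black smooth-coated: (149 − 140.625)² / 140.625 = 0.4988
  white rough-coated: (133 − 140.625)² / 140.625 = 0.4134
  white smooth-coated: (46 − 46.875)² / 46.875 = 0.0163
χ² = 0.0000 + 0.4988 + 0.4134 + 0.0163 = 0.9285 ≈ 0.929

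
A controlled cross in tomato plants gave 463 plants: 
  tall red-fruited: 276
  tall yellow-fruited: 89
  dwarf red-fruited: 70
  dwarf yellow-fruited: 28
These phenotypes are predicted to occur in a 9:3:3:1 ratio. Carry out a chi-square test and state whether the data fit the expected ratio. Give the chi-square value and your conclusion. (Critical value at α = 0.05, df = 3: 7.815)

4.271; consistent

Under the 9:3:3:1 hypothesis (Σ ratio = 16, N = 463):
  tall red-fruited: 463 × 9/16 = 260.4375
  tall yellow-fruited: 463 × 3/16 = 86.8125
  dwarf red-fruited: 463 × 3/16 = 86.8125
  dwarf yellow-fruited: 463 × 1/16 = 28.9375
χ² = Σ (O − E)² / E
  tall red-fruited: (276 − 260.4375)² / 260.4375 = 0.9299
  tall yellow-fruited: (89 − 86.8125)² / 86.8125 = 0.0551
  dwarf red-fruited: (70 − 86.8125)² / 86.8125 = 3.2560
  dwarf yellow-fruited: (28 − 28.9375)² / 28.9375 = 0.0304
χ² = 0.9299 + 0.0551 + 3.2560 + 0.0304 = 4.2714 ≈ 4.271
Degrees of freedom = 4 − 1 = 3; critical value at α = 0.05 is 7.815.
Since 4.271 < 7.815, we fail to reject the null hypothesis — the data are consistent with the 9:3:3:1 ratio.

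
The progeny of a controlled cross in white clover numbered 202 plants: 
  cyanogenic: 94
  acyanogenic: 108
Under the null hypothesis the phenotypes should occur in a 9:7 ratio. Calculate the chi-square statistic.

7.748

Under the 9:7 hypothesis (Σ ratio = 16, N = 202):
  cyanogenic: 202 × 9/16 = 113.625
  acyanogenic: 202 × 7/16 = 88.375
χ² = Σ (O − E)² / E
  cyanogenic: (94 − 113.625)² / 113.625 = 3.3896
  acyanogenic: (108 − 88.375)² / 88.375 = 4.3580
χ² = 3.3896 + 4.3580 = 7.7476 ≈ 7.748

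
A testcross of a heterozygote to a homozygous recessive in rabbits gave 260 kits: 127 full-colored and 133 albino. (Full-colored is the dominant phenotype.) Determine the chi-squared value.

0.138

A testcross of a heterozygote (Aa × aa) gives a 1:1 phenotypic ratio.
Total ratio parts = 2. Expected numbers out of 260:
  full-colored: 260 × 1/2 = 130
  albino: 260 × 1/2 = 130
χ² = Σ (O − E)² / E
  full-colored: (127 − 130)² / 130 = 0.0692
  albino: (133 − 130)² / 130 = 0.0692
χ² = 0.0692 + 0.0692 = 0.1384 ≈ 0.138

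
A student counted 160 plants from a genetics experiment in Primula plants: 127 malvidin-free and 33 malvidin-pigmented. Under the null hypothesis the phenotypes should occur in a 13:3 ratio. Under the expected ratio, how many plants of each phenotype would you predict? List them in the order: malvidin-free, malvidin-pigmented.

Total ratio parts = 16. Expected numbers out of 160:
  malvidin-free: 160 × 13/16 = 130
  malvidin-pigmented: 160 × 3/16 = 30

130, 30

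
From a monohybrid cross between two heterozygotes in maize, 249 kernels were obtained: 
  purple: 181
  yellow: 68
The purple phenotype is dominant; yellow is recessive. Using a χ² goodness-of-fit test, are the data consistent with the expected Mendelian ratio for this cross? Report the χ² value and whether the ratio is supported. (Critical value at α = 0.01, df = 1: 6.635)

0.708; consistent

For a monohybrid cross between heterozygotes with complete dominance, the expected phenotypic ratio is 3:1.
Expected counts for N = 249 under a 3:1 ratio (total parts = 4):
  purple: 249 × 3/4 = 186.75
  yellow: 249 × 1/4 = 62.25
χ² = Σ (O − E)² / E
  purple: (181 − 186.75)² / 186.75 = 0.1770
  yellow: (68 − 62.25)² / 62.25 = 0.5311
χ² = 0.1770 + 0.5311 = 0.7081 ≈ 0.708
Degrees of freedom = 2 − 1 = 1; critical value at α = 0.01 is 6.635.
Since 0.708 < 6.635, we fail to reject the null hypothesis — the data are consistent with the 3:1 ratio.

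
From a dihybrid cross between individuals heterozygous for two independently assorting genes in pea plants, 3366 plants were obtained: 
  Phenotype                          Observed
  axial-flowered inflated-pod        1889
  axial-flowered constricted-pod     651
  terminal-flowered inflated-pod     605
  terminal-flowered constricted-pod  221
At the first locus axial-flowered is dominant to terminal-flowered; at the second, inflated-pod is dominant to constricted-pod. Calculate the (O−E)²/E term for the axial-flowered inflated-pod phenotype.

0.010

A dihybrid F₂ with independent assortment and complete dominance at both loci gives a 9:3:3:1 phenotypic ratio.
Expected counts for N = 3366 under a 9:3:3:1 ratio (total parts = 16):
  axial-flowered inflated-pod: 3366 × 9/16 = 1893.375
  axial-flowered constricted-pod: 3366 × 3/16 = 631.125
  terminal-flowered inflated-pod: 3366 × 3/16 = 631.125
  terminal-flowered constricted-pod: 3366 × 1/16 = 210.375
Contribution of axial-flowered inflated-pod: (1889 − 1893.375)² / 1893.375 = 0.0101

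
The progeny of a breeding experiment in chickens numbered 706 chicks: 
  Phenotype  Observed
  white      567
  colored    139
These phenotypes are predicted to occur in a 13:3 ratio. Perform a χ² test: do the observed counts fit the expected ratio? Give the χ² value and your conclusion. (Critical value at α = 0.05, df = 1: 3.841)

Total ratio parts = 16. Expected numbers out of 706:
  white: 706 × 13/16 = 573.625
  colored: 706 × 3/16 = 132.375
χ² = Σ (O − E)² / E
  white: (567 − 573.625)² / 573.625 = 0.0765
  colored: (139 − 132.375)² / 132.375 = 0.3316
χ² = 0.0765 + 0.3316 = 0.4081 ≈ 0.408
Degrees of freedom = 2 − 1 = 1; critical value at α = 0.05 is 3.841.
Since 0.408 < 3.841, we fail to reject the null hypothesis — the data are consistent with the 13:3 ratio.

0.408; consistent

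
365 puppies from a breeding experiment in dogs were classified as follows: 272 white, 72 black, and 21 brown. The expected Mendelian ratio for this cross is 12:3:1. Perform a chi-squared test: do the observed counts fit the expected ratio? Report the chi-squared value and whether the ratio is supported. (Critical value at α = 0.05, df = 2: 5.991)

0.341; consistent

Expected counts for N = 365 under a 12:3:1 ratio (total parts = 16):
  white: 365 × 12/16 = 273.75
  black: 365 × 3/16 = 68.4375
  brown: 365 × 1/16 = 22.8125
χ² = Σ (O − E)² / E
  white: (272 − 273.75)² / 273.75 = 0.0112
  black: (72 − 68.4375)² / 68.4375 = 0.1854
  brown: (21 − 22.8125)² / 22.8125 = 0.1440
χ² = 0.0112 + 0.1854 + 0.1440 = 0.3406 ≈ 0.341
Degrees of freedom = 3 − 1 = 2; critical value at α = 0.05 is 5.991.
Since 0.341 < 5.991, we fail to reject the null hypothesis — the data are consistent with the 12:3:1 ratio.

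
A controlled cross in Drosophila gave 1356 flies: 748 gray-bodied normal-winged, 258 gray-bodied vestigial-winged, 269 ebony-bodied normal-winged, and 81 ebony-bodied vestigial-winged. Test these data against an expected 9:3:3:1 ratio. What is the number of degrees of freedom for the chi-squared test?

3

A goodness-of-fit test with 4 phenotype classes has df = 4 − 1 = 3.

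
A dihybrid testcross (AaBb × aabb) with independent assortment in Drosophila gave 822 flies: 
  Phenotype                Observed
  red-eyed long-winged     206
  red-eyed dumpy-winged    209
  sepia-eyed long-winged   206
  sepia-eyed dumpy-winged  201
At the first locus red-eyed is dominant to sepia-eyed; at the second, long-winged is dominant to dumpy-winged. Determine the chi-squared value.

0.161

A dihybrid testcross with independent assortment gives a 1:1:1:1 ratio.
The 1:1:1:1 ratio has 4 parts, so with N = 822 the expected counts are:
  red-eyed long-winged: 822 × 1/4 = 205.5
  red-eyed dumpy-winged: 822 × 1/4 = 205.5
  sepia-eyed long-winged: 822 × 1/4 = 205.5
  sepia-eyed dumpy-winged: 822 × 1/4 = 205.5
χ² = Σ (O − E)² / E
  red-eyed long-winged: (206 − 205.5)² / 205.5 = 0.0012
  red-eyed dumpy-winged: (209 − 205.5)² / 205.5 = 0.0596
  sepia-eyed long-winged: (206 − 205.5)² / 205.5 = 0.0012
  sepia-eyed dumpy-winged: (201 − 205.5)² / 205.5 = 0.0985
χ² = 0.0012 + 0.0596 + 0.0012 + 0.0985 = 0.1605 ≈ 0.161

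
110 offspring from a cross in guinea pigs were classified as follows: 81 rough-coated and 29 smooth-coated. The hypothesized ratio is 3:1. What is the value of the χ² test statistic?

0.109

Total ratio parts = 4. Expected numbers out of 110:
  rough-coated: 110 × 3/4 = 82.5
  smooth-coated: 110 × 1/4 = 27.5
χ² = Σ (O − E)² / E
  rough-coated: (81 − 82.5)² / 82.5 = 0.0273
  smooth-coated: (29 − 27.5)² / 27.5 = 0.0818
χ² = 0.0273 + 0.0818 = 0.1091 ≈ 0.109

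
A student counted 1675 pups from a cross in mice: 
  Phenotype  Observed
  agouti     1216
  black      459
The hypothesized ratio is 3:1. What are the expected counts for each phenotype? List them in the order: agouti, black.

1256.25, 418.75

Under the 3:1 hypothesis (Σ ratio = 4, N = 1675):
  agouti: 1675 × 3/4 = 1256.25
  black: 1675 × 1/4 = 418.75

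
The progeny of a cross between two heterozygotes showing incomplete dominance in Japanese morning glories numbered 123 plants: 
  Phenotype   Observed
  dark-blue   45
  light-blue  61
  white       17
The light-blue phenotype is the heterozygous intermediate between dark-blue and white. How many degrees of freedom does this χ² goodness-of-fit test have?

With incomplete dominance, a heterozygote × heterozygote cross gives a 1:2:1 phenotypic ratio.
A goodness-of-fit test with 3 phenotype classes has df = 3 − 1 = 2.

2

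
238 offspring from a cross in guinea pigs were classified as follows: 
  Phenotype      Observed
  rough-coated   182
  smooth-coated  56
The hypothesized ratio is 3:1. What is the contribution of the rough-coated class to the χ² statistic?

0.069

Total ratio parts = 4. Expected numbers out of 238:
  rough-coated: 238 × 3/4 = 178.5
  smooth-coated: 238 × 1/4 = 59.5
Contribution of rough-coated: (182 − 178.5)² / 178.5 = 0.0686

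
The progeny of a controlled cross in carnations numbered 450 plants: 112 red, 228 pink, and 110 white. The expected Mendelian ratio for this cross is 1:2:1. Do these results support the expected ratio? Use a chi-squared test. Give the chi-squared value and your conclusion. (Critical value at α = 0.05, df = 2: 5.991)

Under the 1:2:1 hypothesis (Σ ratio = 4, N = 450):
  red: 450 × 1/4 = 112.5
  pink: 450 × 2/4 = 225
  white: 450 × 1/4 = 112.5
χ² = Σ (O − E)² / E
  red: (112 − 112.5)² / 112.5 = 0.0022
  pink: (228 − 225)² / 225 = 0.0400
  white: (110 − 112.5)² / 112.5 = 0.0556
χ² = 0.0022 + 0.0400 + 0.0556 = 0.0978 ≈ 0.098
Degrees of freedom = 3 − 1 = 2; critical value at α = 0.05 is 5.991.
Since 0.098 < 5.991, we fail to reject the null hypothesis — the data are consistent with the 1:2:1 ratio.

0.098; consistent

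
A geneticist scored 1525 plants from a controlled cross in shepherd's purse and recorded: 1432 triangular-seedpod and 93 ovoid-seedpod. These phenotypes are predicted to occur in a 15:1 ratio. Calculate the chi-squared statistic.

The 15:1 ratio has 16 parts, so with N = 1525 the expected counts are:
  triangular-seedpod: 1525 × 15/16 = 1429.6875
  ovoid-seedpod: 1525 × 1/16 = 95.3125
χ² = Σ (O − E)² / E
  triangular-seedpod: (1432 − 1429.6875)² / 1429.6875 = 0.0037
  ovoid-seedpod: (93 − 95.3125)² / 95.3125 = 0.0561
χ² = 0.0037 + 0.0561 = 0.0598 ≈ 0.060

0.060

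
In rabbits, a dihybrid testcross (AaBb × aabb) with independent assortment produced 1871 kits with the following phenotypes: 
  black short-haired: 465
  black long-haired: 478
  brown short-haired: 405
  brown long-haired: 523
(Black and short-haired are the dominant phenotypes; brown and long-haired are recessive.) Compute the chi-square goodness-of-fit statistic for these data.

A dihybrid testcross with independent assortment gives a 1:1:1:1 ratio.
The 1:1:1:1 ratio has 4 parts, so with N = 1871 the expected counts are:
  black short-haired: 1871 × 1/4 = 467.75
  black long-haired: 1871 × 1/4 = 467.75
  brown short-haired: 1871 × 1/4 = 467.75
  brown long-haired: 1871 × 1/4 = 467.75
χ² = Σ (O − E)² / E
  black short-haired: (465 − 467.75)² / 467.75 = 0.0162
  black long-haired: (478 − 467.75)² / 467.75 = 0.2246
  brown short-haired: (405 − 467.75)² / 467.75 = 8.4181
  brown long-haired: (523 − 467.75)² / 467.75 = 6.5261
χ² = 0.0162 + 0.2246 + 8.4181 + 6.5261 = 15.185

15.185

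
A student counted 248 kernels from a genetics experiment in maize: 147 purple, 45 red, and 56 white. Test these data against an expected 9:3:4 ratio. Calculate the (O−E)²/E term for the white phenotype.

0.581

Expected counts for N = 248 under a 9:3:4 ratio (total parts = 16):
  purple: 248 × 9/16 = 139.5
  red: 248 × 3/16 = 46.5
  white: 248 × 4/16 = 62
Contribution of white: (56 − 62)² / 62 = 0.5806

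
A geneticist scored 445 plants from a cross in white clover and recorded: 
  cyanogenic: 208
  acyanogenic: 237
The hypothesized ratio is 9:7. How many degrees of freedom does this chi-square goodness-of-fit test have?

A goodness-of-fit test with 2 phenotype classes has df = 2 − 1 = 1.

1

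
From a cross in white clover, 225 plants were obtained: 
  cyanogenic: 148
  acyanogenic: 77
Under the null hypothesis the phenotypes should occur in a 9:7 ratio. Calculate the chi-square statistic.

Total ratio parts = 16. Expected numbers out of 225:
  cyanogenic: 225 × 9/16 = 126.5625
  acyanogenic: 225 × 7/16 = 98.4375
χ² = Σ (O − E)² / E
  cyanogenic: (148 − 126.5625)² / 126.5625 = 3.6311
  acyanogenic: (77 − 98.4375)² / 98.4375 = 4.6686
χ² = 3.6311 + 4.6686 = 8.2997 ≈ 8.300

8.300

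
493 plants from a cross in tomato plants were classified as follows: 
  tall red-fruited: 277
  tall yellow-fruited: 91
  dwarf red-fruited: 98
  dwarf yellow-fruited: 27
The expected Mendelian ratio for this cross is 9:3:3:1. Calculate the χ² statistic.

0.829

Expected counts for N = 493 under a 9:3:3:1 ratio (total parts = 16):
  tall red-fruited: 493 × 9/16 = 277.3125
  tall yellow-fruited: 493 × 3/16 = 92.4375
  dwarf red-fruited: 493 × 3/16 = 92.4375
  dwarf yellow-fruited: 493 × 1/16 = 30.8125
χ² = Σ (O − E)² / E
  tall red-fruited: (277 − 277.3125)² / 277.3125 = 0.0004
  tall yellow-fruited: (91 − 92.4375)² / 92.4375 = 0.0224
  dwarf red-fruited: (98 − 92.4375)² / 92.4375 = 0.3347
  dwarf yellow-fruited: (27 − 30.8125)² / 30.8125 = 0.4717
χ² = 0.0004 + 0.0224 + 0.3347 + 0.4717 = 0.8292 ≈ 0.829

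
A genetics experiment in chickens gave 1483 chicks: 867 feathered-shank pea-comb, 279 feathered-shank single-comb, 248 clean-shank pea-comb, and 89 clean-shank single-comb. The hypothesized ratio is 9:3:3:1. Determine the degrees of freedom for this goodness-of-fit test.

A goodness-of-fit test with 4 phenotype classes has df = 4 − 1 = 3.

3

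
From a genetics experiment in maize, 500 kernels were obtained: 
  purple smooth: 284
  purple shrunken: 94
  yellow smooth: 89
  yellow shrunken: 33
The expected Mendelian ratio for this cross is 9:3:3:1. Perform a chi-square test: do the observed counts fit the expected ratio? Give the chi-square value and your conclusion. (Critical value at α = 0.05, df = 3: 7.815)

Total ratio parts = 16. Expected numbers out of 500:
  purple smooth: 500 × 9/16 = 281.25
  purple shrunken: 500 × 3/16 = 93.75
  yellow smooth: 500 × 3/16 = 93.75
  yellow shrunken: 500 × 1/16 = 31.25
χ² = Σ (O − E)² / E
  purple smooth: (284 − 281.25)² / 281.25 = 0.0269
  purple shrunken: (94 − 93.75)² / 93.75 = 0.0007
  yellow smooth: (89 − 93.75)² / 93.75 = 0.2407
  yellow shrunken: (33 − 31.25)² / 31.25 = 0.0980
χ² = 0.0269 + 0.0007 + 0.2407 + 0.0980 = 0.3663 ≈ 0.366
Degrees of freedom = 4 − 1 = 3; critical value at α = 0.05 is 7.815.
Since 0.366 < 7.815, we fail to reject the null hypothesis — the data are consistent with the 9:3:3:1 ratio.

0.366; consistent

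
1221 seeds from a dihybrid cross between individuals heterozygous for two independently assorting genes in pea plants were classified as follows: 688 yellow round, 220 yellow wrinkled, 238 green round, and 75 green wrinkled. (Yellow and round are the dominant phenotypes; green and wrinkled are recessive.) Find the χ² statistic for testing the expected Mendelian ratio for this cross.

A dihybrid F₂ with independent assortment and complete dominance at both loci gives a 9:3:3:1 phenotypic ratio.
The 9:3:3:1 ratio has 16 parts, so with N = 1221 the expected counts are:
  yellow round: 1221 × 9/16 = 686.8125
  yellow wrinkled: 1221 × 3/16 = 228.9375
  green round: 1221 × 3/16 = 228.9375
  green wrinkled: 1221 × 1/16 = 76.3125
χ² = Σ (O − E)² / E
  yellow round: (688 − 686.8125)² / 686.8125 = 0.0021
  yellow wrinkled: (220 − 228.9375)² / 228.9375 = 0.3489
  green round: (238 − 228.9375)² / 228.9375 = 0.3587
  green wrinkled: (75 − 76.3125)² / 76.3125 = 0.0226
χ² = 0.0021 + 0.3489 + 0.3587 + 0.0226 = 0.7323 ≈ 0.732

0.732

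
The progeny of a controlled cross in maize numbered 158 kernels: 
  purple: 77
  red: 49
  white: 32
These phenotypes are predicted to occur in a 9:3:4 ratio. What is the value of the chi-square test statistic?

Expected counts for N = 158 under a 9:3:4 ratio (total parts = 16):
  purple: 158 × 9/16 = 88.875
  red: 158 × 3/16 = 29.625
  white: 158 × 4/16 = 39.5
χ² = Σ (O − E)² / E
  purple: (77 − 88.875)² / 88.875 = 1.5867
  red: (49 − 29.625)² / 29.625 = 12.6714
  white: (32 − 39.5)² / 39.5 = 1.4241
χ² = 1.5867 + 12.6714 + 1.4241 = 15.6822 ≈ 15.682

15.682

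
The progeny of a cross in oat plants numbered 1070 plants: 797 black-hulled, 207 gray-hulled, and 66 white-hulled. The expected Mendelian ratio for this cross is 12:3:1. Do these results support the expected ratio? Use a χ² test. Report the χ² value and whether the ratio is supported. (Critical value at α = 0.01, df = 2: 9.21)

0.252; consistent

Under the 12:3:1 hypothesis (Σ ratio = 16, N = 1070):
  black-hulled: 1070 × 12/16 = 802.5
  gray-hulled: 1070 × 3/16 = 200.625
  white-hulled: 1070 × 1/16 = 66.875
χ² = Σ (O − E)² / E
  black-hulled: (797 − 802.5)² / 802.5 = 0.0377
  gray-hulled: (207 − 200.625)² / 200.625 = 0.2026
  white-hulled: (66 − 66.875)² / 66.875 = 0.0114
χ² = 0.0377 + 0.2026 + 0.0114 = 0.2517 ≈ 0.252
Degrees of freedom = 3 − 1 = 2; critical value at α = 0.01 is 9.21.
Since 0.252 < 9.21, we fail to reject the null hypothesis — the data are consistent with the 12:3:1 ratio.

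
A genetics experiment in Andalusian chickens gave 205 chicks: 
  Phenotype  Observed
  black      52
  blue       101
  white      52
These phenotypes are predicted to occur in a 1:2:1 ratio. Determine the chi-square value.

The 1:2:1 ratio has 4 parts, so with N = 205 the expected counts are:
  black: 205 × 1/4 = 51.25
  blue: 205 × 2/4 = 102.5
  white: 205 × 1/4 = 51.25
χ² = Σ (O − E)² / E
  black: (52 − 51.25)² / 51.25 = 0.0110
  blue: (101 − 102.5)² / 102.5 = 0.0220
  white: (52 − 51.25)² / 51.25 = 0.0110
χ² = 0.0110 + 0.0220 + 0.0110 = 0.044

0.044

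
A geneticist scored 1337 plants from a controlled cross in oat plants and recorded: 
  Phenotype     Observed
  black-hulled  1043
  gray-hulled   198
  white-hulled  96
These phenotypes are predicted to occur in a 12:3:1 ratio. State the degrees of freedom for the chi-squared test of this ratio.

2

A goodness-of-fit test with 3 phenotype classes has df = 3 − 1 = 2.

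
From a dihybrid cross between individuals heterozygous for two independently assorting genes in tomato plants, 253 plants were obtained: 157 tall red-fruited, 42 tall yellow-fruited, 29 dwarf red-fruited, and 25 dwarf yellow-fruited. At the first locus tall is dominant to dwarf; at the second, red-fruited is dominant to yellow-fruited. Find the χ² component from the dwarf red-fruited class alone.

7.166

A dihybrid F₂ with independent assortment and complete dominance at both loci gives a 9:3:3:1 phenotypic ratio.
The 9:3:3:1 ratio has 16 parts, so with N = 253 the expected counts are:
  tall red-fruited: 253 × 9/16 = 142.3125
  tall yellow-fruited: 253 × 3/16 = 47.4375
  dwarf red-fruited: 253 × 3/16 = 47.4375
  dwarf yellow-fruited: 253 × 1/16 = 15.8125
Contribution of dwarf red-fruited: (29 − 47.4375)² / 47.4375 = 7.1661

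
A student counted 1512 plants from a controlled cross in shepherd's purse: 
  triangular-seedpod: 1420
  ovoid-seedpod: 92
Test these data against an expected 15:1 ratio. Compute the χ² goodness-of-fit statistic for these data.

0.071

The 15:1 ratio has 16 parts, so with N = 1512 the expected counts are:
  triangular-seedpod: 1512 × 15/16 = 1417.5
  ovoid-seedpod: 1512 × 1/16 = 94.5
χ² = Σ (O − E)² / E
  triangular-seedpod: (1420 − 1417.5)² / 1417.5 = 0.0044
  ovoid-seedpod: (92 − 94.5)² / 94.5 = 0.0661
χ² = 0.0044 + 0.0661 = 0.0705 ≈ 0.071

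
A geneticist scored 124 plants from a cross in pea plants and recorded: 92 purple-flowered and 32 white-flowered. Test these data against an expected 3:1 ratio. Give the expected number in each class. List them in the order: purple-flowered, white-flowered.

93, 31

Expected counts for N = 124 under a 3:1 ratio (total parts = 4):
  purple-flowered: 124 × 3/4 = 93
  white-flowered: 124 × 1/4 = 31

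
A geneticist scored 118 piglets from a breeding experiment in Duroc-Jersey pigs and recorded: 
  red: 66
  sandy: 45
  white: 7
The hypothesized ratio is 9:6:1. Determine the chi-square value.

0.034

Under the 9:6:1 hypothesis (Σ ratio = 16, N = 118):
  red: 118 × 9/16 = 66.375
  sandy: 118 × 6/16 = 44.25
  white: 118 × 1/16 = 7.375
χ² = Σ (O − E)² / E
  red: (66 − 66.375)² / 66.375 = 0.0021
  sandy: (45 − 44.25)² / 44.25 = 0.0127
  white: (7 − 7.375)² / 7.375 = 0.0191
χ² = 0.0021 + 0.0127 + 0.0191 = 0.0339 ≈ 0.034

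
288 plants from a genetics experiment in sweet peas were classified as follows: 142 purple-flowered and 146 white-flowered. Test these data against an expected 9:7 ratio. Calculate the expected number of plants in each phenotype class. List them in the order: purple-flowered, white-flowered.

162, 126

Total ratio parts = 16. Expected numbers out of 288:
  purple-flowered: 288 × 9/16 = 162
  white-flowered: 288 × 7/16 = 126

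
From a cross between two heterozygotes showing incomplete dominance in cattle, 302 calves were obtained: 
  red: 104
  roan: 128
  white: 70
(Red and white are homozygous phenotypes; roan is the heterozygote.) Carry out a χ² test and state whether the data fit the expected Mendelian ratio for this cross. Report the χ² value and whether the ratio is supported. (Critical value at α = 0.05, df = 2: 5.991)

14.662; not consistent

With incomplete dominance, a heterozygote × heterozygote cross gives a 1:2:1 phenotypic ratio.
Expected counts for N = 302 under a 1:2:1 ratio (total parts = 4):
  red: 302 × 1/4 = 75.5
  roan: 302 × 2/4 = 151
  white: 302 × 1/4 = 75.5
χ² = Σ (O − E)² / E
  red: (104 − 75.5)² / 75.5 = 10.7583
  roan: (128 − 151)² / 151 = 3.5033
  white: (70 − 75.5)² / 75.5 = 0.4007
χ² = 10.7583 + 3.5033 + 0.4007 = 14.6623 ≈ 14.662
Degrees of freedom = 3 − 1 = 2; critical value at α = 0.05 is 5.991.
Since 14.662 > 5.991, we reject the null hypothesis — the data do not fit the 1:2:1 ratio.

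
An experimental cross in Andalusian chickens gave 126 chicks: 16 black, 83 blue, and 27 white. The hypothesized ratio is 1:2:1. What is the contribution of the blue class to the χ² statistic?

Expected counts for N = 126 under a 1:2:1 ratio (total parts = 4):
  black: 126 × 1/4 = 31.5
  blue: 126 × 2/4 = 63
  white: 126 × 1/4 = 31.5
Contribution of blue: (83 − 63)² / 63 = 6.3492

6.349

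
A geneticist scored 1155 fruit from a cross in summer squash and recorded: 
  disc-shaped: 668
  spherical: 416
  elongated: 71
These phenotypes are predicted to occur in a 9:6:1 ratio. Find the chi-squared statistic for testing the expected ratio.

1.213

Total ratio parts = 16. Expected numbers out of 1155:
  disc-shaped: 1155 × 9/16 = 649.6875
  spherical: 1155 × 6/16 = 433.125
  elongated: 1155 × 1/16 = 72.1875
χ² = Σ (O − E)² / E
  disc-shaped: (668 − 649.6875)² / 649.6875 = 0.5162
  spherical: (416 − 433.125)² / 433.125 = 0.6771
  elongated: (71 − 72.1875)² / 72.1875 = 0.0195
χ² = 0.5162 + 0.6771 + 0.0195 = 1.2128 ≈ 1.213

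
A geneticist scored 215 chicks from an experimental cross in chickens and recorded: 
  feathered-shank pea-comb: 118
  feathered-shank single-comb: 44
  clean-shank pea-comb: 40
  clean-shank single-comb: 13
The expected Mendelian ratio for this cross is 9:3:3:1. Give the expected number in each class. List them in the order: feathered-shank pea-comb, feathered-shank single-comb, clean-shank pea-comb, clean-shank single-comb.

The 9:3:3:1 ratio has 16 parts, so with N = 215 the expected counts are:
  feathered-shank pea-comb: 215 × 9/16 = 120.9375
  feathered-shank single-comb: 215 × 3/16 = 40.3125
  clean-shank pea-comb: 215 × 3/16 = 40.3125
  clean-shank single-comb: 215 × 1/16 = 13.4375

120.9375, 40.3125, 40.3125, 13.4375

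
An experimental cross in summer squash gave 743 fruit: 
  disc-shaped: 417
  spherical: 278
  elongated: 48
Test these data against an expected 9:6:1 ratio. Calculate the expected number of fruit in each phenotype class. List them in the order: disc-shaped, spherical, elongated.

417.9375, 278.625, 46.4375

Total ratio parts = 16. Expected numbers out of 743:
  disc-shaped: 743 × 9/16 = 417.9375
  spherical: 743 × 6/16 = 278.625
  elongated: 743 × 1/16 = 46.4375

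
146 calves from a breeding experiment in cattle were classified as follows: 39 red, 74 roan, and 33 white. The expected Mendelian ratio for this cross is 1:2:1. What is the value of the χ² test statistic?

0.521

Under the 1:2:1 hypothesis (Σ ratio = 4, N = 146):
  red: 146 × 1/4 = 36.5
  roan: 146 × 2/4 = 73
  white: 146 × 1/4 = 36.5
χ² = Σ (O − E)² / E
  red: (39 − 36.5)² / 36.5 = 0.1712
  roan: (74 − 73)² / 73 = 0.0137
  white: (33 − 36.5)² / 36.5 = 0.3356
χ² = 0.1712 + 0.0137 + 0.3356 = 0.5205 ≈ 0.521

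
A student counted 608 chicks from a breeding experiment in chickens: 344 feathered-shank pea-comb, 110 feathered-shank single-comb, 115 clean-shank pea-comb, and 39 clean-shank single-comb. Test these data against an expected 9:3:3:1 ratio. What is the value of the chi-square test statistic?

Under the 9:3:3:1 hypothesis (Σ ratio = 16, N = 608):
  feathered-shank pea-comb: 608 × 9/16 = 342
  feathered-shank single-comb: 608 × 3/16 = 114
  clean-shank pea-comb: 608 × 3/16 = 114
  clean-shank single-comb: 608 × 1/16 = 38
χ² = Σ (O − E)² / E
  feathered-shank pea-comb: (344 − 342)² / 342 = 0.0117
  feathered-shank single-comb: (110 − 114)² / 114 = 0.1404
  clean-shank pea-comb: (115 − 114)² / 114 = 0.0088
  clean-shank single-comb: (39 − 38)² / 38 = 0.0263
χ² = 0.0117 + 0.1404 + 0.0088 + 0.0263 = 0.1872 ≈ 0.187

0.187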